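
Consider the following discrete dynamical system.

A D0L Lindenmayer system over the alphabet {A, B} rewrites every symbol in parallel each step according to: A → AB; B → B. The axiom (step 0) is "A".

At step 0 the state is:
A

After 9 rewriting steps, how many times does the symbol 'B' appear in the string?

t=0: A
t=1: AB
t=2: ABB
t=3: ABBB
t=4: ABBBB
t=5: ABBBBB
t=6: ABBBBBB
t=7: ABBBBBBB
t=8: ABBBBBBBB
t=9: ABBBBBBBBB

9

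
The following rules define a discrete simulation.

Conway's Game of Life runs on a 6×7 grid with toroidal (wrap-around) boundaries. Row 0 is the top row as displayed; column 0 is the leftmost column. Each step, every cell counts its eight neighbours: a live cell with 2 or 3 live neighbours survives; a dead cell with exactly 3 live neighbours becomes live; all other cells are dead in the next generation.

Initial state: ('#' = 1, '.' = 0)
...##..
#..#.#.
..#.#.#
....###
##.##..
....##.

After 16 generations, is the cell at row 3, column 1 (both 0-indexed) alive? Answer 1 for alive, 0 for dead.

0) ...##..
#..#.#.
..#.#.#
....###
##.##..
....##.
1) ...#..#
..#..##
#......
.##...#
#..#...
..#..#.
2) ..###.#
#....##
#.#..#.
.##...#
#..#..#
..###.#
3) .##....
#.#....
..#..#.
..##.#.
....#.#
.#....#
4) ..#....
..##...
..#.#.#
..##.##
#.###.#
.##..#.
5) .......
.##....
.#..#.#
.......
#......
#...###
6) ##...##
###....
###....
#......
#....#.
#....##
7) ..#..#.
.......
..#...#
#......
##...#.
....#..
8) .......
.......
.......
#......
##....#
.#..###
9) .....#.
.......
.......
##....#
.#.....
.#...##
10) .....##
.......
#......
##.....
.##..#.
#....##
11) #....#.
......#
##.....
#.#...#
..#..#.
##..#..
12) ##...#.
.#....#
.#.....
#.#...#
..##.#.
##..##.
13) ..#.##.
.##...#
.##...#
#.##..#
..##.#.
#..#.#.
14) #.#.##.
......#
.....##
#...###
#....#.
.#...#.
15) ##..##.
#...#..
....#..
#...#..
##.....
##...#.
16) ....##.
##.##.#
...###.
##.....
.......
..#.##.

1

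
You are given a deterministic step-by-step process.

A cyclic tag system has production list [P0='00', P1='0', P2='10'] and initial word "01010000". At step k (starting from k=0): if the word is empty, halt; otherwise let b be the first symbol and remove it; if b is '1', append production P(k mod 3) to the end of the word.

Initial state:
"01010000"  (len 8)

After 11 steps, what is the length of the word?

0

step 0: "01010000"  (len 8)
step 1: "1010000"  (len 7)
step 2: "0100000"  (len 7)
step 3: "100000"  (len 6)
step 4: "0000000"  (len 7)
step 5: "000000"  (len 6)
step 6: "00000"  (len 5)
step 7: "0000"  (len 4)
step 8: "000"  (len 3)
step 9: "00"  (len 2)
step 10: "0"  (len 1)
step 11: (halted — word empty)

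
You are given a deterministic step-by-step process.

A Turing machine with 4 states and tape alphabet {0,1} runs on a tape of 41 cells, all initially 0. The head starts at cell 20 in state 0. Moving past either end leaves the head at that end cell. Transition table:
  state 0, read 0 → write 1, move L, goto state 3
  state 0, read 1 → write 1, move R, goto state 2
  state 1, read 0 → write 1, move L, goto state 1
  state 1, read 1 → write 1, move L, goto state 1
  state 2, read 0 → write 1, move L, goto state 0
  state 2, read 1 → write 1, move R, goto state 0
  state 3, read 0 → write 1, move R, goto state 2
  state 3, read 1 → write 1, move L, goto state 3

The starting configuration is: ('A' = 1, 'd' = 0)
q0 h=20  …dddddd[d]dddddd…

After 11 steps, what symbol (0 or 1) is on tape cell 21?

1

gen 0: q0 h=20  …dddddd[d]dddddd…
gen 1: q3 h=19  …dddddd[d]Addddd…
gen 2: q2 h=20  …dddddA[A]dddddd…
gen 3: q0 h=21  …ddddAA[d]dddddd…
gen 4: q3 h=20  …dddddA[A]Addddd…
gen 5: q3 h=19  …dddddd[A]AAdddd…
gen 6: q3 h=18  …dddddd[d]AAAddd…
gen 7: q2 h=19  …dddddA[A]AAdddd…
gen 8: q0 h=20  …ddddAA[A]Addddd…
gen 9: q2 h=21  …dddAAA[A]dddddd…
gen 10: q0 h=22  …ddAAAA[d]dddddd…
gen 11: q3 h=21  …dddAAA[A]Addddd…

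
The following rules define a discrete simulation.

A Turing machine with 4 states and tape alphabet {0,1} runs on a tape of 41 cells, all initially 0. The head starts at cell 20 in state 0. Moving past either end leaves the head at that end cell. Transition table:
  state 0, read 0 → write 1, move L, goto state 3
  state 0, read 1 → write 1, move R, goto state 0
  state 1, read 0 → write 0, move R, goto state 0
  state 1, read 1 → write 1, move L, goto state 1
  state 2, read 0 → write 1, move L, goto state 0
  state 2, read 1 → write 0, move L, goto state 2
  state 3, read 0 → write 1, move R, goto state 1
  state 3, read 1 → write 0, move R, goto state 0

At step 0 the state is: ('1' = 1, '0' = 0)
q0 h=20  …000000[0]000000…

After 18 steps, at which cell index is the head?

[0] q0 h=20  …000000[0]000000…
[1] q3 h=19  …000000[0]100000…
[2] q1 h=20  …000001[1]000000…
[3] q1 h=19  …000000[1]100000…
[4] q1 h=18  …000000[0]110000…
[5] q0 h=19  …000000[1]100000…
[6] q0 h=20  …000001[1]000000…
[7] q0 h=21  …000011[0]000000…
[8] q3 h=20  …000001[1]100000…
[9] q0 h=21  …000010[1]000000…
[10] q0 h=22  …000101[0]000000…
[11] q3 h=21  …000010[1]100000…
[12] q0 h=22  …000100[1]000000…
[13] q0 h=23  …001001[0]000000…
[14] q3 h=22  …000100[1]100000…
[15] q0 h=23  …001000[1]000000…
[16] q0 h=24  …010001[0]000000…
[17] q3 h=23  …001000[1]100000…
[18] q0 h=24  …010000[1]000000…

24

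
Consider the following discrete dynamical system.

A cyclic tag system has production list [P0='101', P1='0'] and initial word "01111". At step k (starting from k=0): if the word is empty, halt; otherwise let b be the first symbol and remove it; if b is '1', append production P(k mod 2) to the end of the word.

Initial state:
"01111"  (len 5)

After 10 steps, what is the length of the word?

9

k=0  "01111"  (len 5)
k=1  "1111"  (len 4)
k=2  "1110"  (len 4)
k=3  "110101"  (len 6)
k=4  "101010"  (len 6)
k=5  "01010101"  (len 8)
k=6  "1010101"  (len 7)
k=7  "010101101"  (len 9)
k=8  "10101101"  (len 8)
k=9  "0101101101"  (len 10)
k=10  "101101101"  (len 9)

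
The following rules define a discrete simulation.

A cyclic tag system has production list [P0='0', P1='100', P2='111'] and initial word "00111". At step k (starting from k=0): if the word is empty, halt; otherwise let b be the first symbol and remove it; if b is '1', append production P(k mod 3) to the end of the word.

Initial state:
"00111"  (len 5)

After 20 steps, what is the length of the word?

10

[0] "00111"  (len 5)
[1] "0111"  (len 4)
[2] "111"  (len 3)
[3] "11111"  (len 5)
[4] "11110"  (len 5)
[5] "1110100"  (len 7)
[6] "110100111"  (len 9)
[7] "101001110"  (len 9)
[8] "01001110100"  (len 11)
[9] "1001110100"  (len 10)
[10] "0011101000"  (len 10)
[11] "011101000"  (len 9)
[12] "11101000"  (len 8)
[13] "11010000"  (len 8)
[14] "1010000100"  (len 10)
[15] "010000100111"  (len 12)
[16] "10000100111"  (len 11)
[17] "0000100111100"  (len 13)
[18] "000100111100"  (len 12)
[19] "00100111100"  (len 11)
[20] "0100111100"  (len 10)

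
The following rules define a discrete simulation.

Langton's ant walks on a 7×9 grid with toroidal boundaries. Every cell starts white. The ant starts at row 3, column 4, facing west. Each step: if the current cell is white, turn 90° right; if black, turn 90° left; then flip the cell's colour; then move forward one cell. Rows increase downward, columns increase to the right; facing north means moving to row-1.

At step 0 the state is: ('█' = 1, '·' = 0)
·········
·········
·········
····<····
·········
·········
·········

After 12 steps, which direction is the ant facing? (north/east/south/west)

west

[0] ·········
·········
·········
····<····
·········
·········
·········
[1] ·········
·········
····^····
····█····
·········
·········
·········
[2] ·········
·········
····█>···
····█····
·········
·········
·········
[3] ·········
·········
····██···
····█v···
·········
·········
·········
[4] ·········
·········
····██···
····<█···
·········
·········
·········
[5] ·········
·········
····██···
·····█···
····v····
·········
·········
[6] ·········
·········
····██···
·····█···
···<█····
·········
·········
[7] ·········
·········
····██···
···^·█···
···██····
·········
·········
[8] ·········
·········
····██···
···█>█···
···██····
·········
·········
[9] ·········
·········
····██···
···███···
···█v····
·········
·········
[10] ·········
·········
····██···
···███···
···█·>···
·········
·········
[11] ·········
·········
····██···
···███···
···█·█···
·····v···
·········
[12] ·········
·········
····██···
···███···
···█·█···
····<█···
·········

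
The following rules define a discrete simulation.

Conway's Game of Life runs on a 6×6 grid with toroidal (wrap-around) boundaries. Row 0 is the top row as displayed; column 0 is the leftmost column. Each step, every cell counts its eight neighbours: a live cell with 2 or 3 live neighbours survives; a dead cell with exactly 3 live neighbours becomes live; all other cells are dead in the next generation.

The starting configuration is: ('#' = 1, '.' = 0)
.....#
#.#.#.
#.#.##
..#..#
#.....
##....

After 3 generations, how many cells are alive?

18

[0] .....#
#.#.#.
#.#.##
..#..#
#.....
##....
[1] .....#
#...#.
#.#.#.
...##.
#....#
##...#
[2] .#..#.
##.##.
.#..#.
##.##.
.#....
.#..#.
[3] .#..#.
##.##.
......
##.###
.#.###
###...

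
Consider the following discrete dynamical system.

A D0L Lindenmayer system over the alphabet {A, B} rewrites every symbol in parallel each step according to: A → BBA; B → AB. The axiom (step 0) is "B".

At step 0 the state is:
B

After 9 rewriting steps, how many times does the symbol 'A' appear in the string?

985

step 0: B
step 1: AB
step 2: BBAAB
step 3: ABABBBABBAAB
step 4: BBAABBBAABABABBBAABABBBABBAAB
step 5: ABABBBABBAABABABBBABBAABBBAABBBAABABABBBABBAABBBAABABABBBAABABBBABBAAB
step 6: BBAABBBAABABABBBAABABBBABBAABBBAABBBAABABABBBAABABBBABBAAB…ABABBBABBAABBBAABBBAABABABBBABBAABBBAABABABBBAABABBBABBAAB  (len 169)
step 7: ABABBBABBAABABABBBABBAABBBAABBBAABABABBBABBAABBBAABABABBBA…ABABBBABBAABBBAABBBAABABABBBABBAABBBAABABABBBAABABBBABBAAB  (len 408)
step 8: BBAABBBAABABABBBAABABBBABBAABBBAABBBAABABABBBAABABBBABBAAB…ABABBBABBAABBBAABBBAABABABBBABBAABBBAABABABBBAABABBBABBAAB  (len 985)
step 9: ABABBBABBAABABABBBABBAABBBAABBBAABABABBBABBAABBBAABABABBBA…ABABBBABBAABBBAABBBAABABABBBABBAABBBAABABABBBAABABBBABBAAB  (len 2378)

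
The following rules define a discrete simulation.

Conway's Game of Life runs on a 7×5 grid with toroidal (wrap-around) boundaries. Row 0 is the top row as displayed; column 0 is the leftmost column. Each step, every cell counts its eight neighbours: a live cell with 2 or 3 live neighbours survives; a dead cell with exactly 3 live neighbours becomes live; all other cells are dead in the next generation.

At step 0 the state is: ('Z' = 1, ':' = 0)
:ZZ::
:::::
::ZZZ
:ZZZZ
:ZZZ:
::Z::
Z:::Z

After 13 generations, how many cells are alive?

gen 0: :ZZ::
:::::
::ZZZ
:ZZZZ
:ZZZ:
::Z::
Z:::Z
gen 1: ZZ:::
:Z:::
ZZ::Z
:::::
Z:::Z
Z:Z:Z
Z:ZZ:
gen 2: Z:::Z
::Z:Z
ZZ:::
:Z:::
ZZ:ZZ
::Z::
::ZZ:
gen 3: ZZZ:Z
:::ZZ
ZZZ::
:::::
ZZ:ZZ
Z::::
:ZZZZ
gen 4: :::::
:::::
ZZZZZ
:::Z:
ZZ::Z
:::::
:::::
gen 5: :::::
ZZZZZ
ZZZZZ
:::::
Z:::Z
Z::::
:::::
gen 6: ZZZZZ
:::::
:::::
::Z::
Z:::Z
Z:::Z
:::::
gen 7: ZZZZZ
ZZZZZ
:::::
:::::
ZZ:ZZ
Z:::Z
::Z::
gen 8: :::::
:::::
ZZZZZ
Z:::Z
:Z:Z:
::Z::
::Z::
gen 9: :::::
ZZZZZ
:ZZZ:
:::::
ZZZZZ
:ZZZ:
:::::
gen 10: ZZZZZ
Z:::Z
:::::
:::::
Z:::Z
:::::
::Z::
gen 11: ::Z::
::Z::
:::::
:::::
:::::
:::::
Z:Z:Z
gen 12: ::Z::
:::::
:::::
:::::
:::::
:::::
:Z:Z:
gen 13: ::Z::
:::::
:::::
:::::
:::::
:::::
::Z::

2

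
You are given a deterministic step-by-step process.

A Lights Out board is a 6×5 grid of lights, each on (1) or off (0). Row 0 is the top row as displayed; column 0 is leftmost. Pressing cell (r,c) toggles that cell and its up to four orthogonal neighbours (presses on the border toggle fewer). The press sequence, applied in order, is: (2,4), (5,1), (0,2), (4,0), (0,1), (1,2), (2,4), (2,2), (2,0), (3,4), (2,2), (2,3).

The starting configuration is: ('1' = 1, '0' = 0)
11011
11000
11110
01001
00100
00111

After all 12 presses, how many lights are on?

12

0) 11011
11000
11110
01001
00100
00111
1) 11011
11001
11101
01000
00100
00111
2) 11011
11001
11101
01000
01100
11011
3) 10101
11101
11101
01000
01100
11011
4) 10101
11101
11101
11000
10100
01011
5) 01001
10101
11101
11000
10100
01011
6) 01101
11011
11001
11000
10100
01011
7) 01101
11010
11010
11001
10100
01011
8) 01101
11110
10100
11101
10100
01011
9) 01101
01110
01100
01101
10100
01011
10) 01101
01110
01101
01110
10101
01011
11) 01101
01010
00011
01010
10101
01011
12) 01101
01000
00100
01000
10101
01011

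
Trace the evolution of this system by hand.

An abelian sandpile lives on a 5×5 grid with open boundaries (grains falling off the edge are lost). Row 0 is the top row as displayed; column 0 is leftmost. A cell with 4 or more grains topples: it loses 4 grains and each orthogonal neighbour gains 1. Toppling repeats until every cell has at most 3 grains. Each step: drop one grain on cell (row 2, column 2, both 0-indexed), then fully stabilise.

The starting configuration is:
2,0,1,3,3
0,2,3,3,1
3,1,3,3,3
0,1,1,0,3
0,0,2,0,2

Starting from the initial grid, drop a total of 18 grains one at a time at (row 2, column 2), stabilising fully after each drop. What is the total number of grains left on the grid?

48

t=0: 2,0,1,3,3
0,2,3,3,1
3,1,3,3,3
0,1,1,0,3
0,0,2,0,2
t=1: 2,0,3,1,1
0,3,1,3,0
3,2,2,2,2
0,1,2,2,0
0,0,2,0,3
t=2: 2,0,3,1,1
0,3,1,3,0
3,2,3,2,2
0,1,2,2,0
0,0,2,0,3
t=3: 2,0,3,1,1
0,3,2,3,0
3,3,0,3,2
0,1,3,2,0
0,0,2,0,3
t=4: 2,0,3,1,1
0,3,2,3,0
3,3,1,3,2
0,1,3,2,0
0,0,2,0,3
t=5: 2,0,3,1,1
0,3,2,3,0
3,3,2,3,2
0,1,3,2,0
0,0,2,0,3
t=6: 2,0,3,1,1
0,3,2,3,0
3,3,3,3,2
0,1,3,2,0
0,0,2,0,3
t=7: 2,2,0,3,1
2,1,3,1,1
0,3,0,3,3
1,3,2,0,1
0,0,3,1,3
t=8: 2,2,0,3,1
2,1,3,1,1
0,3,1,3,3
1,3,2,0,1
0,0,3,1,3
t=9: 2,2,0,3,1
2,1,3,1,1
0,3,2,3,3
1,3,2,0,1
0,0,3,1,3
t=10: 2,2,0,3,1
2,1,3,1,1
0,3,3,3,3
1,3,2,0,1
0,0,3,1,3
t=11: 2,2,1,3,1
2,3,1,3,2
1,2,0,2,0
2,1,2,2,2
0,2,0,2,3
t=12: 2,2,1,3,1
2,3,1,3,2
1,2,1,2,0
2,1,2,2,2
0,2,0,2,3
t=13: 2,2,1,3,1
2,3,1,3,2
1,2,2,2,0
2,1,2,2,2
0,2,0,2,3
t=14: 2,2,1,3,1
2,3,1,3,2
1,2,3,2,0
2,1,2,2,2
0,2,0,2,3
t=15: 2,2,1,3,1
2,3,2,3,2
1,3,0,3,0
2,1,3,2,2
0,2,0,2,3
t=16: 2,2,1,3,1
2,3,2,3,2
1,3,1,3,0
2,1,3,2,2
0,2,0,2,3
t=17: 2,2,1,3,1
2,3,2,3,2
1,3,2,3,0
2,1,3,2,2
0,2,0,2,3
t=18: 2,2,1,3,1
2,3,2,3,2
1,3,3,3,0
2,1,3,2,2
0,2,0,2,3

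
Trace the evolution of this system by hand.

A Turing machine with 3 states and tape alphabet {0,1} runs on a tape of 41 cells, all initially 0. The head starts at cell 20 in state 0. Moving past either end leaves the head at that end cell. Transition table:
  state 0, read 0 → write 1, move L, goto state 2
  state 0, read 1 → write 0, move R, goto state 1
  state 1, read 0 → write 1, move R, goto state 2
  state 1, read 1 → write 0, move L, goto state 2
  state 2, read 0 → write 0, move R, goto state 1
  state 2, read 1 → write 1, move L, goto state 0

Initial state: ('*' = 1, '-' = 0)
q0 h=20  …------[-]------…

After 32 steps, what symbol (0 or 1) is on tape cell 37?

k=0  q0 h=20  …------[-]------…
k=1  q2 h=19  …------[-]*-----…
k=2  q1 h=20  …------[*]------…
k=3  q2 h=19  …------[-]------…
k=4  q1 h=20  …------[-]------…
k=5  q2 h=21  …-----*[-]------…
k=6  q1 h=22  …----*-[-]------…
k=7  q2 h=23  …---*-*[-]------…
k=8  q1 h=24  …--*-*-[-]------…
k=9  q2 h=25  …-*-*-*[-]------…
k=10  q1 h=26  …*-*-*-[-]------…
k=11  q2 h=27  …-*-*-*[-]------…
k=12  q1 h=28  …*-*-*-[-]------…
k=13  q2 h=29  …-*-*-*[-]------…
k=14  q1 h=30  …*-*-*-[-]------…
k=15  q2 h=31  …-*-*-*[-]------…
k=16  q1 h=32  …*-*-*-[-]------…
k=17  q2 h=33  …-*-*-*[-]------…
k=18  q1 h=34  …*-*-*-[-]------|
k=19  q2 h=35  …-*-*-*[-]-----|
k=20  q1 h=36  …*-*-*-[-]----|
k=21  q2 h=37  …-*-*-*[-]---|
k=22  q1 h=38  …*-*-*-[-]--|
k=23  q2 h=39  …-*-*-*[-]-|
k=24  q1 h=40  …*-*-*-[-]|
k=25  q2 h=40  …*-*-*-[*]|
k=26  q0 h=39  …-*-*-*[-]*|
k=27  q2 h=38  …*-*-*-[*]**|
k=28  q0 h=37  …-*-*-*[-]***|
k=29  q2 h=36  …*-*-*-[*]****|
k=30  q0 h=35  …-*-*-*[-]*****|
k=31  q2 h=34  …*-*-*-[*]******|
k=32  q0 h=33  …-*-*-*[-]******…

1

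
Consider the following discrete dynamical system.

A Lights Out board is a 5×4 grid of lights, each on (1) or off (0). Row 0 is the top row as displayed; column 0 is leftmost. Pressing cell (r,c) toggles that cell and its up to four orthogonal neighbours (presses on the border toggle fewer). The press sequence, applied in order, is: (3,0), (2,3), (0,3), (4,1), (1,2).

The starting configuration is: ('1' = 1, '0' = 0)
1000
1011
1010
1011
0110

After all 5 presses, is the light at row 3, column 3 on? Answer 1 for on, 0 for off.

t=0: 1000
1011
1010
1011
0110
t=1: 1000
1011
0010
0111
1110
t=2: 1000
1010
0001
0110
1110
t=3: 1011
1011
0001
0110
1110
t=4: 1011
1011
0001
0010
0000
t=5: 1001
1100
0011
0010
0000

0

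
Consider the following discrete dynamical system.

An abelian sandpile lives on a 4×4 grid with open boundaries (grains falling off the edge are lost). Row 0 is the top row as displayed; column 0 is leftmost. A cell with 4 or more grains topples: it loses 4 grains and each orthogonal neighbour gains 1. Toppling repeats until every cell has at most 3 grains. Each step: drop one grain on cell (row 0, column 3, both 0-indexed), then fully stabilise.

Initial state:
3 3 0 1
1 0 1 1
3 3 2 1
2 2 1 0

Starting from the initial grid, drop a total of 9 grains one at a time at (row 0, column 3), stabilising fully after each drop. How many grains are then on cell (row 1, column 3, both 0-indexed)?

3

k=0  3 3 0 1
1 0 1 1
3 3 2 1
2 2 1 0
k=1  3 3 0 2
1 0 1 1
3 3 2 1
2 2 1 0
k=2  3 3 0 3
1 0 1 1
3 3 2 1
2 2 1 0
k=3  3 3 1 0
1 0 1 2
3 3 2 1
2 2 1 0
k=4  3 3 1 1
1 0 1 2
3 3 2 1
2 2 1 0
k=5  3 3 1 2
1 0 1 2
3 3 2 1
2 2 1 0
k=6  3 3 1 3
1 0 1 2
3 3 2 1
2 2 1 0
k=7  3 3 2 0
1 0 1 3
3 3 2 1
2 2 1 0
k=8  3 3 2 1
1 0 1 3
3 3 2 1
2 2 1 0
k=9  3 3 2 2
1 0 1 3
3 3 2 1
2 2 1 0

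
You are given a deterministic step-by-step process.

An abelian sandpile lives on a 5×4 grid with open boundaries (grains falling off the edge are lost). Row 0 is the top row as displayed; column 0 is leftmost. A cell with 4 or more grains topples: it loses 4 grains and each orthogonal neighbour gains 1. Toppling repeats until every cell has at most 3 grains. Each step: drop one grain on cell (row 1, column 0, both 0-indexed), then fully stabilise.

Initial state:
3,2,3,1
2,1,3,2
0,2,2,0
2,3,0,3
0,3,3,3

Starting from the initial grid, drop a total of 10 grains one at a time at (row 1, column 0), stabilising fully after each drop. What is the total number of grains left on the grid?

41

k=0  3,2,3,1
2,1,3,2
0,2,2,0
2,3,0,3
0,3,3,3
k=1  3,2,3,1
3,1,3,2
0,2,2,0
2,3,0,3
0,3,3,3
k=2  0,3,3,1
1,2,3,2
1,2,2,0
2,3,0,3
0,3,3,3
k=3  0,3,3,1
2,2,3,2
1,2,2,0
2,3,0,3
0,3,3,3
k=4  0,3,3,1
3,2,3,2
1,2,2,0
2,3,0,3
0,3,3,3
k=5  1,3,3,1
0,3,3,2
2,2,2,0
2,3,0,3
0,3,3,3
k=6  1,3,3,1
1,3,3,2
2,2,2,0
2,3,0,3
0,3,3,3
k=7  1,3,3,1
2,3,3,2
2,2,2,0
2,3,0,3
0,3,3,3
k=8  1,3,3,1
3,3,3,2
2,2,2,0
2,3,0,3
0,3,3,3
k=9  3,1,1,2
1,2,1,3
3,3,3,0
2,3,0,3
0,3,3,3
k=10  3,1,1,2
2,2,1,3
3,3,3,0
2,3,0,3
0,3,3,3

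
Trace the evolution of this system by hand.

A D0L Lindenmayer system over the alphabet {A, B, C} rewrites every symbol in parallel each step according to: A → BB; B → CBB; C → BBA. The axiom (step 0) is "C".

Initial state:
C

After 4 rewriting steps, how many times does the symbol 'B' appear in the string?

k=0  C
k=1  BBA
k=2  CBBCBBBB
k=3  BBACBBCBBBBACBBCBBCBBCBB
k=4  CBBCBBBBBBACBBCBBBBACBBCBBCBBCBBBBBBACBBCBBBBACBBCBBBBACBBCBBBBACBBCBB

48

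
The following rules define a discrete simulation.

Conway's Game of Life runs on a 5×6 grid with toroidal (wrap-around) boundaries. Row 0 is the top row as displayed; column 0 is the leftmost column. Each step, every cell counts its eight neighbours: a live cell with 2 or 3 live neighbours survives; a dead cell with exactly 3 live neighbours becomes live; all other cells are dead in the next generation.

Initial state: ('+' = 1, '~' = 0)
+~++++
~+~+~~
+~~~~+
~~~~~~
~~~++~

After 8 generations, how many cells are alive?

16

0) +~++++
~+~+~~
+~~~~+
~~~~~~
~~~++~
1) ++~~~+
~+~+~~
+~~~~~
~~~~++
~~+~~~
2) ++~~~~
~++~~+
+~~~++
~~~~~+
~+~~+~
3) ~~~~~+
~~+~+~
~+~~+~
~~~~~~
~+~~~+
4) +~~~++
~~~+++
~~~+~~
+~~~~~
+~~~~~
5) +~~+~~
+~~+~~
~~~+~+
~~~~~~
++~~~~
6) +~+~~+
+~++~+
~~~~+~
+~~~~~
++~~~~
7) ~~+++~
+~++~~
++~++~
++~~~+
~~~~~~
8) ~++~+~
+~~~~~
~~~++~
~++~++
++++++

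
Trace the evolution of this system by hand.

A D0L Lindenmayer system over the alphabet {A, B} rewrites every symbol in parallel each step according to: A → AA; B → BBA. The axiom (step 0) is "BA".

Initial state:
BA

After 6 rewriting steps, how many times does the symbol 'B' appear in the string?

64

k=0  BA
k=1  BBAAA
k=2  BBABBAAAAAAA
k=3  BBABBAAABBABBAAAAAAAAAAAAAAA
k=4  BBABBAAABBABBAAAAAAABBABBAAABBABBAAAAAAAAAAAAAAAAAAAAAAAAAAAAAAA
k=5  BBABBAAABBABBAAAAAAABBABBAAABBABBAAAAAAAAAAAAAAABBABBAAABB…AAAAAAAAAAAAAAAAAAAAAAAAAAAAAAAAAAAAAAAAAAAAAAAAAAAAAAAAAA  (len 144)
k=6  BBABBAAABBABBAAAAAAABBABBAAABBABBAAAAAAAAAAAAAAABBABBAAABB…AAAAAAAAAAAAAAAAAAAAAAAAAAAAAAAAAAAAAAAAAAAAAAAAAAAAAAAAAA  (len 320)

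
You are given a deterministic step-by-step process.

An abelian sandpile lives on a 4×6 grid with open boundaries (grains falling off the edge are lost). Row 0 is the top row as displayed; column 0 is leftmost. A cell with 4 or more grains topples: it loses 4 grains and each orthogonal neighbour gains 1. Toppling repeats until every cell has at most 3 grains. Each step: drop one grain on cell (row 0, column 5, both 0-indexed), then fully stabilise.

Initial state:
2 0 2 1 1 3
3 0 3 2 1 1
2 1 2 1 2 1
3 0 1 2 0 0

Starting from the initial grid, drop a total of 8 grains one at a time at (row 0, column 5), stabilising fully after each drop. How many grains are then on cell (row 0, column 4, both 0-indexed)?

3

t=0: 2 0 2 1 1 3
3 0 3 2 1 1
2 1 2 1 2 1
3 0 1 2 0 0
t=1: 2 0 2 1 2 0
3 0 3 2 1 2
2 1 2 1 2 1
3 0 1 2 0 0
t=2: 2 0 2 1 2 1
3 0 3 2 1 2
2 1 2 1 2 1
3 0 1 2 0 0
t=3: 2 0 2 1 2 2
3 0 3 2 1 2
2 1 2 1 2 1
3 0 1 2 0 0
t=4: 2 0 2 1 2 3
3 0 3 2 1 2
2 1 2 1 2 1
3 0 1 2 0 0
t=5: 2 0 2 1 3 0
3 0 3 2 1 3
2 1 2 1 2 1
3 0 1 2 0 0
t=6: 2 0 2 1 3 1
3 0 3 2 1 3
2 1 2 1 2 1
3 0 1 2 0 0
t=7: 2 0 2 1 3 2
3 0 3 2 1 3
2 1 2 1 2 1
3 0 1 2 0 0
t=8: 2 0 2 1 3 3
3 0 3 2 1 3
2 1 2 1 2 1
3 0 1 2 0 0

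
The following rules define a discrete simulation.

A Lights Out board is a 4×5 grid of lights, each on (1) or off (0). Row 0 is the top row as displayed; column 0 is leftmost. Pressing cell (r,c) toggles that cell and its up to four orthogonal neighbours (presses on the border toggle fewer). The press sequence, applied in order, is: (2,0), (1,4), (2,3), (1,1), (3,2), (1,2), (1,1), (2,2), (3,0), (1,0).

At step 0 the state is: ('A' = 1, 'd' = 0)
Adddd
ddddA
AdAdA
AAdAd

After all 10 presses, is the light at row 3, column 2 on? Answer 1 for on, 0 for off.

t=0: Adddd
ddddA
AdAdA
AAdAd
t=1: Adddd
AdddA
dAAdA
dAdAd
t=2: AdddA
AddAd
dAAdd
dAdAd
t=3: AdddA
Adddd
dAdAA
dAddd
t=4: AAddA
dAAdd
dddAA
dAddd
t=5: AAddA
dAAdd
ddAAA
ddAAd
t=6: AAAdA
dddAd
dddAA
ddAAd
t=7: AdAdA
AAAAd
dAdAA
ddAAd
t=8: AdAdA
AAdAd
ddAdA
dddAd
t=9: AdAdA
AAdAd
AdAdA
AAdAd
t=10: ddAdA
dddAd
ddAdA
AAdAd

0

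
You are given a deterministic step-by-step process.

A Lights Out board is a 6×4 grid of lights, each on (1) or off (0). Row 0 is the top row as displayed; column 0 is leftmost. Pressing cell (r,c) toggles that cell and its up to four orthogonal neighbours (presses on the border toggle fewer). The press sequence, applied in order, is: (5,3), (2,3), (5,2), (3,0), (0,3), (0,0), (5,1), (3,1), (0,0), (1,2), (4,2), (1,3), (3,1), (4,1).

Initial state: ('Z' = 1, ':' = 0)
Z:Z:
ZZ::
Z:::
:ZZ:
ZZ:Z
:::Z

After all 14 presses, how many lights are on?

12

step 0: Z:Z:
ZZ::
Z:::
:ZZ:
ZZ:Z
:::Z
step 1: Z:Z:
ZZ::
Z:::
:ZZ:
ZZ::
::Z:
step 2: Z:Z:
ZZ:Z
Z:ZZ
:ZZZ
ZZ::
::Z:
step 3: Z:Z:
ZZ:Z
Z:ZZ
:ZZZ
ZZZ:
:Z:Z
step 4: Z:Z:
ZZ:Z
::ZZ
Z:ZZ
:ZZ:
:Z:Z
step 5: Z::Z
ZZ::
::ZZ
Z:ZZ
:ZZ:
:Z:Z
step 6: :Z:Z
:Z::
::ZZ
Z:ZZ
:ZZ:
:Z:Z
step 7: :Z:Z
:Z::
::ZZ
Z:ZZ
::Z:
Z:ZZ
step 8: :Z:Z
:Z::
:ZZZ
:Z:Z
:ZZ:
Z:ZZ
step 9: Z::Z
ZZ::
:ZZZ
:Z:Z
:ZZ:
Z:ZZ
step 10: Z:ZZ
Z:ZZ
:Z:Z
:Z:Z
:ZZ:
Z:ZZ
step 11: Z:ZZ
Z:ZZ
:Z:Z
:ZZZ
:::Z
Z::Z
step 12: Z:Z:
Z:::
:Z::
:ZZZ
:::Z
Z::Z
step 13: Z:Z:
Z:::
::::
Z::Z
:Z:Z
Z::Z
step 14: Z:Z:
Z:::
::::
ZZ:Z
Z:ZZ
ZZ:Z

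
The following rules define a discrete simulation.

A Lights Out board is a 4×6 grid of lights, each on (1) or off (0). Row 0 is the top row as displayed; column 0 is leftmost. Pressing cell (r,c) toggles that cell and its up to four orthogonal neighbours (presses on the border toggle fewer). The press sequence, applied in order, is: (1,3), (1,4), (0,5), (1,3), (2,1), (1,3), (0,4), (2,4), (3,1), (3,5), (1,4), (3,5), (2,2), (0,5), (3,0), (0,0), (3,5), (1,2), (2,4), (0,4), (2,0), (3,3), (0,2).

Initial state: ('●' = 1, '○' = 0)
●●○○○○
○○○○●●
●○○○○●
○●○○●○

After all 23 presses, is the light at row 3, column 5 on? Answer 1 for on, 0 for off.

1

gen 0: ●●○○○○
○○○○●●
●○○○○●
○●○○●○
gen 1: ●●○●○○
○○●●○●
●○○●○●
○●○○●○
gen 2: ●●○●●○
○○●○●○
●○○●●●
○●○○●○
gen 3: ●●○●○●
○○●○●●
●○○●●●
○●○○●○
gen 4: ●●○○○●
○○○●○●
●○○○●●
○●○○●○
gen 5: ●●○○○●
○●○●○●
○●●○●●
○○○○●○
gen 6: ●●○●○●
○●●○●●
○●●●●●
○○○○●○
gen 7: ●●○○●○
○●●○○●
○●●●●●
○○○○●○
gen 8: ●●○○●○
○●●○●●
○●●○○○
○○○○○○
gen 9: ●●○○●○
○●●○●●
○○●○○○
●●●○○○
gen 10: ●●○○●○
○●●○●●
○○●○○●
●●●○●●
gen 11: ●●○○○○
○●●●○○
○○●○●●
●●●○●●
gen 12: ●●○○○○
○●●●○○
○○●○●○
●●●○○○
gen 13: ●●○○○○
○●○●○○
○●○●●○
●●○○○○
gen 14: ●●○○●●
○●○●○●
○●○●●○
●●○○○○
gen 15: ●●○○●●
○●○●○●
●●○●●○
○○○○○○
gen 16: ○○○○●●
●●○●○●
●●○●●○
○○○○○○
gen 17: ○○○○●●
●●○●○●
●●○●●●
○○○○●●
gen 18: ○○●○●●
●○●○○●
●●●●●●
○○○○●●
gen 19: ○○●○●●
●○●○●●
●●●○○○
○○○○○●
gen 20: ○○●●○○
●○●○○●
●●●○○○
○○○○○●
gen 21: ○○●●○○
○○●○○●
○○●○○○
●○○○○●
gen 22: ○○●●○○
○○●○○●
○○●●○○
●○●●●●
gen 23: ○●○○○○
○○○○○●
○○●●○○
●○●●●●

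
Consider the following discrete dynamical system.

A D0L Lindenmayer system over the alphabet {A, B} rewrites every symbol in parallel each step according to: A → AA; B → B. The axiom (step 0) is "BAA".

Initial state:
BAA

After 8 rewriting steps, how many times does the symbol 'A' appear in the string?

[0] BAA
[1] BAAAA
[2] BAAAAAAAA
[3] BAAAAAAAAAAAAAAAA
[4] BAAAAAAAAAAAAAAAAAAAAAAAAAAAAAAAA
[5] BAAAAAAAAAAAAAAAAAAAAAAAAAAAAAAAAAAAAAAAAAAAAAAAAAAAAAAAAAAAAAAAA
[6] BAAAAAAAAAAAAAAAAAAAAAAAAAAAAAAAAAAAAAAAAAAAAAAAAAAAAAAAAA…AAAAAAAAAAAAAAAAAAAAAAAAAAAAAAAAAAAAAAAAAAAAAAAAAAAAAAAAAA  (len 129)
[7] BAAAAAAAAAAAAAAAAAAAAAAAAAAAAAAAAAAAAAAAAAAAAAAAAAAAAAAAAA…AAAAAAAAAAAAAAAAAAAAAAAAAAAAAAAAAAAAAAAAAAAAAAAAAAAAAAAAAA  (len 257)
[8] BAAAAAAAAAAAAAAAAAAAAAAAAAAAAAAAAAAAAAAAAAAAAAAAAAAAAAAAAA…AAAAAAAAAAAAAAAAAAAAAAAAAAAAAAAAAAAAAAAAAAAAAAAAAAAAAAAAAA  (len 513)

512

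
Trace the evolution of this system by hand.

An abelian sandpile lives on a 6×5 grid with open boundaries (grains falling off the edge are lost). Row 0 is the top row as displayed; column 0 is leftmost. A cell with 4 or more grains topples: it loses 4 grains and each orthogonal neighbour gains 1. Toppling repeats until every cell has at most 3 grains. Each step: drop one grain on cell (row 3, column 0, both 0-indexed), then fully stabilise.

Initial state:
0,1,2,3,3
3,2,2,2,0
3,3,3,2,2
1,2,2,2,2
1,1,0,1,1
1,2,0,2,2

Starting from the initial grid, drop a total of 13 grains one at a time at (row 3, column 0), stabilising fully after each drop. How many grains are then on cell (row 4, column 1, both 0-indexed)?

0

gen 0: 0,1,2,3,3
3,2,2,2,0
3,3,3,2,2
1,2,2,2,2
1,1,0,1,1
1,2,0,2,2
gen 1: 0,1,2,3,3
3,2,2,2,0
3,3,3,2,2
2,2,2,2,2
1,1,0,1,1
1,2,0,2,2
gen 2: 0,1,2,3,3
3,2,2,2,0
3,3,3,2,2
3,2,2,2,2
1,1,0,1,1
1,2,0,2,2
gen 3: 1,2,3,3,3
1,1,0,3,0
2,3,2,3,2
2,1,0,3,2
2,2,1,1,1
1,2,0,2,2
gen 4: 1,2,3,3,3
1,1,0,3,0
2,3,2,3,2
3,1,0,3,2
2,2,1,1,1
1,2,0,2,2
gen 5: 1,2,3,3,3
1,1,0,3,0
3,3,2,3,2
0,2,0,3,2
3,2,1,1,1
1,2,0,2,2
gen 6: 1,2,3,3,3
1,1,0,3,0
3,3,2,3,2
1,2,0,3,2
3,2,1,1,1
1,2,0,2,2
gen 7: 1,2,3,3,3
1,1,0,3,0
3,3,2,3,2
2,2,0,3,2
3,2,1,1,1
1,2,0,2,2
gen 8: 1,2,3,3,3
1,1,0,3,0
3,3,2,3,2
3,2,0,3,2
3,2,1,1,1
1,2,0,2,2
gen 9: 1,2,3,3,3
2,2,0,3,0
1,1,3,3,2
3,1,1,3,2
1,0,2,1,1
2,3,0,2,2
gen 10: 1,2,3,3,3
2,2,0,3,0
2,1,3,3,2
0,2,1,3,2
2,0,2,1,1
2,3,0,2,2
gen 11: 1,2,3,3,3
2,2,0,3,0
2,1,3,3,2
1,2,1,3,2
2,0,2,1,1
2,3,0,2,2
gen 12: 1,2,3,3,3
2,2,0,3,0
2,1,3,3,2
2,2,1,3,2
2,0,2,1,1
2,3,0,2,2
gen 13: 1,2,3,3,3
2,2,0,3,0
2,1,3,3,2
3,2,1,3,2
2,0,2,1,1
2,3,0,2,2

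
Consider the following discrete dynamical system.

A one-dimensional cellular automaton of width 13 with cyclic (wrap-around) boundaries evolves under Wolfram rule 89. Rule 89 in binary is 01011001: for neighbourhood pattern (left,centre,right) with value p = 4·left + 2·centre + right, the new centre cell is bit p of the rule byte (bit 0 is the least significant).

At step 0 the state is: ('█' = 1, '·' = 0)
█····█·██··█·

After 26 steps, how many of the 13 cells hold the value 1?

6

gen 0: █····█·██··█·
gen 1: ·███···███···
gen 2: ·█·███·█·████
gen 3: ···█·█···█··█
gen 4: ██····██··█··
gen 5: █████·███··█·
gen 6: █···█·█·██···
gen 7: ·██·····████·
gen 8: ·██████·█··██
gen 9: ·█····█··█·██
gen 10: ··███··█···██
gen 11: █·█·██··██·██
gen 12: █···███·██·█·
gen 13: ·██·█·█·██···
gen 14: ·██·····█████
gen 15: ·██████·█···█
gen 16: ·█····█··██··
gen 17: ··███··█·████
gen 18: █·█·██···█··█
gen 19: █···████··█·█
gen 20: ███·█··██···█
gen 21: ··█··█·████·█
gen 22: █··█···█··█··
gen 23: ·█··██··█··█·
gen 24: ··█·███··█··█
gen 25: █···█·██··█··
gen 26: ·██···███··█·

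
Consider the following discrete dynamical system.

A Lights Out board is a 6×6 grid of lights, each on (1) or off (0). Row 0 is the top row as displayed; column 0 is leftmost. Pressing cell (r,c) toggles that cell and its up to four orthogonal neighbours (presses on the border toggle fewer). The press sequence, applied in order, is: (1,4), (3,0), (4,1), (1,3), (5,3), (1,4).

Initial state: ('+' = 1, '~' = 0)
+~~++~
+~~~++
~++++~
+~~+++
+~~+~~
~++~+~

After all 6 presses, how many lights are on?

17

[0] +~~++~
+~~~++
~++++~
+~~+++
+~~+~~
~++~+~
[1] +~~+~~
+~~+~~
~+++~~
+~~+++
+~~+~~
~++~+~
[2] +~~+~~
+~~+~~
++++~~
~+~+++
~~~+~~
~++~+~
[3] +~~+~~
+~~+~~
++++~~
~~~+++
++++~~
~~+~+~
[4] +~~~~~
+~+~+~
+++~~~
~~~+++
++++~~
~~+~+~
[5] +~~~~~
+~+~+~
+++~~~
~~~+++
+++~~~
~~~+~~
[6] +~~~+~
+~++~+
+++~+~
~~~+++
+++~~~
~~~+~~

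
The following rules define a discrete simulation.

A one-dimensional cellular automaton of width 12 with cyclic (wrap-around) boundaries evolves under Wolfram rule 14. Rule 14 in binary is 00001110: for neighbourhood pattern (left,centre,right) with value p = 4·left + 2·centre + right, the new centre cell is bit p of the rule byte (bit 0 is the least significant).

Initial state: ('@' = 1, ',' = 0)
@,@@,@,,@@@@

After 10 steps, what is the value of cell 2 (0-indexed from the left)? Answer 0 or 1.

1

gen 0: @,@@,@,,@@@@
gen 1: ,,@,,@,@@,,,
gen 2: ,@@,@@,@,,,,
gen 3: @@,,@,,@,,,,
gen 4: @,,@@,@@,,,@
gen 5: ,,@@,,@,,,@@
gen 6: ,@@,,@@,,@@,
gen 7: @@,,@@,,@@,,
gen 8: @,,@@,,@@,,@
gen 9: ,,@@,,@@,,@@
gen 10: ,@@,,@@,,@@,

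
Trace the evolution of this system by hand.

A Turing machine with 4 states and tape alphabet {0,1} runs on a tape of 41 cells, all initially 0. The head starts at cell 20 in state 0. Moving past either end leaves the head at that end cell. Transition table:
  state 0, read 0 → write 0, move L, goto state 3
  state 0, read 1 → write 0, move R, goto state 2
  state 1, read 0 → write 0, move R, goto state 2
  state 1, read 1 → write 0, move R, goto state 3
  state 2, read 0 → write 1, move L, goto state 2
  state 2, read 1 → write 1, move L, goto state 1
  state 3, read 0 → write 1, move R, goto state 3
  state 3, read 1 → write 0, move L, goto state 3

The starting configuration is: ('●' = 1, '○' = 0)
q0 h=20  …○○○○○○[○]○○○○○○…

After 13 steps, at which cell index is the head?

[0] q0 h=20  …○○○○○○[○]○○○○○○…
[1] q3 h=19  …○○○○○○[○]○○○○○○…
[2] q3 h=20  …○○○○○●[○]○○○○○○…
[3] q3 h=21  …○○○○●●[○]○○○○○○…
[4] q3 h=22  …○○○●●●[○]○○○○○○…
[5] q3 h=23  …○○●●●●[○]○○○○○○…
[6] q3 h=24  …○●●●●●[○]○○○○○○…
[7] q3 h=25  …●●●●●●[○]○○○○○○…
[8] q3 h=26  …●●●●●●[○]○○○○○○…
[9] q3 h=27  …●●●●●●[○]○○○○○○…
[10] q3 h=28  …●●●●●●[○]○○○○○○…
[11] q3 h=29  …●●●●●●[○]○○○○○○…
[12] q3 h=30  …●●●●●●[○]○○○○○○…
[13] q3 h=31  …●●●●●●[○]○○○○○○…

31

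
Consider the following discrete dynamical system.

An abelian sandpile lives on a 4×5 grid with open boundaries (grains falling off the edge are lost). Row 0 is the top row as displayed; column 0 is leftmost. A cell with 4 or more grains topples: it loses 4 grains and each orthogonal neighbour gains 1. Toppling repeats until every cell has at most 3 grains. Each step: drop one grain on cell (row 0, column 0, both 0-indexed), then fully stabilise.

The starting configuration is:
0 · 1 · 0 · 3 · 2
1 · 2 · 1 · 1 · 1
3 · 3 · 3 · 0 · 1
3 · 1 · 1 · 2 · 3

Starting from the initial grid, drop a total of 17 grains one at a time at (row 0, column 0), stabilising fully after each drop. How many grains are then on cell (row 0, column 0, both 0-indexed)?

[0] 0 · 1 · 0 · 3 · 2
1 · 2 · 1 · 1 · 1
3 · 3 · 3 · 0 · 1
3 · 1 · 1 · 2 · 3
[1] 1 · 1 · 0 · 3 · 2
1 · 2 · 1 · 1 · 1
3 · 3 · 3 · 0 · 1
3 · 1 · 1 · 2 · 3
[2] 2 · 1 · 0 · 3 · 2
1 · 2 · 1 · 1 · 1
3 · 3 · 3 · 0 · 1
3 · 1 · 1 · 2 · 3
[3] 3 · 1 · 0 · 3 · 2
1 · 2 · 1 · 1 · 1
3 · 3 · 3 · 0 · 1
3 · 1 · 1 · 2 · 3
[4] 0 · 2 · 0 · 3 · 2
2 · 2 · 1 · 1 · 1
3 · 3 · 3 · 0 · 1
3 · 1 · 1 · 2 · 3
[5] 1 · 2 · 0 · 3 · 2
2 · 2 · 1 · 1 · 1
3 · 3 · 3 · 0 · 1
3 · 1 · 1 · 2 · 3
[6] 2 · 2 · 0 · 3 · 2
2 · 2 · 1 · 1 · 1
3 · 3 · 3 · 0 · 1
3 · 1 · 1 · 2 · 3
[7] 3 · 2 · 0 · 3 · 2
2 · 2 · 1 · 1 · 1
3 · 3 · 3 · 0 · 1
3 · 1 · 1 · 2 · 3
[8] 0 · 3 · 0 · 3 · 2
3 · 2 · 1 · 1 · 1
3 · 3 · 3 · 0 · 1
3 · 1 · 1 · 2 · 3
[9] 1 · 3 · 0 · 3 · 2
3 · 2 · 1 · 1 · 1
3 · 3 · 3 · 0 · 1
3 · 1 · 1 · 2 · 3
[10] 2 · 3 · 0 · 3 · 2
3 · 2 · 1 · 1 · 1
3 · 3 · 3 · 0 · 1
3 · 1 · 1 · 2 · 3
[11] 3 · 3 · 0 · 3 · 2
3 · 2 · 1 · 1 · 1
3 · 3 · 3 · 0 · 1
3 · 1 · 1 · 2 · 3
[12] 2 · 1 · 1 · 3 · 2
2 · 1 · 3 · 1 · 1
2 · 2 · 0 · 1 · 1
0 · 3 · 2 · 2 · 3
[13] 3 · 1 · 1 · 3 · 2
2 · 1 · 3 · 1 · 1
2 · 2 · 0 · 1 · 1
0 · 3 · 2 · 2 · 3
[14] 0 · 2 · 1 · 3 · 2
3 · 1 · 3 · 1 · 1
2 · 2 · 0 · 1 · 1
0 · 3 · 2 · 2 · 3
[15] 1 · 2 · 1 · 3 · 2
3 · 1 · 3 · 1 · 1
2 · 2 · 0 · 1 · 1
0 · 3 · 2 · 2 · 3
[16] 2 · 2 · 1 · 3 · 2
3 · 1 · 3 · 1 · 1
2 · 2 · 0 · 1 · 1
0 · 3 · 2 · 2 · 3
[17] 3 · 2 · 1 · 3 · 2
3 · 1 · 3 · 1 · 1
2 · 2 · 0 · 1 · 1
0 · 3 · 2 · 2 · 3

3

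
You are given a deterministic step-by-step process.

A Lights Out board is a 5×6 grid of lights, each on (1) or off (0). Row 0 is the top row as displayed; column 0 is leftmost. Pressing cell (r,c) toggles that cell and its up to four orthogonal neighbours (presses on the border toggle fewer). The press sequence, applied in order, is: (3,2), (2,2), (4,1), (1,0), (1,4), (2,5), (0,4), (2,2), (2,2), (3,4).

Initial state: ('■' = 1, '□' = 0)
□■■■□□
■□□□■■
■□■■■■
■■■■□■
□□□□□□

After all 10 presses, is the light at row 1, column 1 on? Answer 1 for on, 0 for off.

gen 0: □■■■□□
■□□□■■
■□■■■■
■■■■□■
□□□□□□
gen 1: □■■■□□
■□□□■■
■□□■■■
■□□□□■
□□■□□□
gen 2: □■■■□□
■□■□■■
■■■□■■
■□■□□■
□□■□□□
gen 3: □■■■□□
■□■□■■
■■■□■■
■■■□□■
■■□□□□
gen 4: ■■■■□□
□■■□■■
□■■□■■
■■■□□■
■■□□□□
gen 5: ■■■■■□
□■■■□□
□■■□□■
■■■□□■
■■□□□□
gen 6: ■■■■■□
□■■■□■
□■■□■□
■■■□□□
■■□□□□
gen 7: ■■■□□■
□■■■■■
□■■□■□
■■■□□□
■■□□□□
gen 8: ■■■□□■
□■□■■■
□□□■■□
■■□□□□
■■□□□□
gen 9: ■■■□□■
□■■■■■
□■■□■□
■■■□□□
■■□□□□
gen 10: ■■■□□■
□■■■■■
□■■□□□
■■■■■■
■■□□■□

1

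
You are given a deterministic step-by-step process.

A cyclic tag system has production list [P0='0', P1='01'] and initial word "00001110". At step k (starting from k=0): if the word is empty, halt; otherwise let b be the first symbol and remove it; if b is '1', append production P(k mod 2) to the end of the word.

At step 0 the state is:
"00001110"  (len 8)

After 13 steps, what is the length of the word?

step 0: "00001110"  (len 8)
step 1: "0001110"  (len 7)
step 2: "001110"  (len 6)
step 3: "01110"  (len 5)
step 4: "1110"  (len 4)
step 5: "1100"  (len 4)
step 6: "10001"  (len 5)
step 7: "00010"  (len 5)
step 8: "0010"  (len 4)
step 9: "010"  (len 3)
step 10: "10"  (len 2)
step 11: "00"  (len 2)
step 12: "0"  (len 1)
step 13: (halted — word empty)

0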